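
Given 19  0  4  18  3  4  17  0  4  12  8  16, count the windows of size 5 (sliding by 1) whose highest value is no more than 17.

[19, 0, 4, 18, 3] → max 19
[0, 4, 18, 3, 4] → max 18
[4, 18, 3, 4, 17] → max 18
[18, 3, 4, 17, 0] → max 18
[3, 4, 17, 0, 4] → max 17  ≤ 17 ✓
[4, 17, 0, 4, 12] → max 17  ≤ 17 ✓
[17, 0, 4, 12, 8] → max 17  ≤ 17 ✓
[0, 4, 12, 8, 16] → max 16  ≤ 17 ✓
4 windows satisfy the condition.

4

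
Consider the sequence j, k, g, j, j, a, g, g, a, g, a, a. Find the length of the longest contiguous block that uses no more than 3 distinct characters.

add j: window [j] (1 distinct), len 1
add k: window [j, k] (2 distinct), len 2
add g: window [j, k, g] (3 distinct), len 3
add j: window [j, k, g, j] (3 distinct), len 4
add j: window [j, k, g, j, j] (3 distinct), len 5
add a: window [g, j, j, a] (3 distinct), len 4
add g: window [g, j, j, a, g] (3 distinct), len 5
add g: window [g, j, j, a, g, g] (3 distinct), len 6
add a: window [g, j, j, a, g, g, a] (3 distinct), len 7
add g: window [g, j, j, a, g, g, a, g] (3 distinct), len 8
add a: window [g, j, j, a, g, g, a, g, a] (3 distinct), len 9
add a: window [g, j, j, a, g, g, a, g, a, a] (3 distinct), len 10
Longest length with ≤3 distinct: 10.

10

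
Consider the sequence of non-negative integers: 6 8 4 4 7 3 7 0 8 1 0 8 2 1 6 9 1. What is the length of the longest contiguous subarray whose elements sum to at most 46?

12

[6] sum 6 len 1
[6, 8] sum 14 len 2
[6, 8, 4] sum 18 len 3
[6, 8, 4, 4] sum 22 len 4
[6, 8, 4, 4, 7] sum 29 len 5
[6, 8, 4, 4, 7, 3] sum 32 len 6
[6, 8, 4, 4, 7, 3, 7] sum 39 len 7
[6, 8, 4, 4, 7, 3, 7, 0] sum 39 len 8
[8, 4, 4, 7, 3, 7, 0, 8] sum 41 len 8
[8, 4, 4, 7, 3, 7, 0, 8, 1] sum 42 len 9
[8, 4, 4, 7, 3, 7, 0, 8, 1, 0] sum 42 len 10
[4, 4, 7, 3, 7, 0, 8, 1, 0, 8] sum 42 len 10
[4, 4, 7, 3, 7, 0, 8, 1, 0, 8, 2] sum 44 len 11
[4, 4, 7, 3, 7, 0, 8, 1, 0, 8, 2, 1] sum 45 len 12
[7, 3, 7, 0, 8, 1, 0, 8, 2, 1, 6] sum 43 len 11
[3, 7, 0, 8, 1, 0, 8, 2, 1, 6, 9] sum 45 len 11
[3, 7, 0, 8, 1, 0, 8, 2, 1, 6, 9, 1] sum 46 len 12
Longest length seen: 12.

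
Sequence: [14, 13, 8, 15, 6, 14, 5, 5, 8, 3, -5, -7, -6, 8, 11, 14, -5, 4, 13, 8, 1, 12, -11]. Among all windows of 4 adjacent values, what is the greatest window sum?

[14, 13, 8, 15] → sum 50
[13, 8, 15, 6] → sum 42
[8, 15, 6, 14] → sum 43
[15, 6, 14, 5] → sum 40
[6, 14, 5, 5] → sum 30
[14, 5, 5, 8] → sum 32
[5, 5, 8, 3] → sum 21
[5, 8, 3, -5] → sum 11
[8, 3, -5, -7] → sum -1
[3, -5, -7, -6] → sum -15
[-5, -7, -6, 8] → sum -10
[-7, -6, 8, 11] → sum 6
[-6, 8, 11, 14] → sum 27
[8, 11, 14, -5] → sum 28
[11, 14, -5, 4] → sum 24
[14, -5, 4, 13] → sum 26
[-5, 4, 13, 8] → sum 20
[4, 13, 8, 1] → sum 26
[13, 8, 1, 12] → sum 34
[8, 1, 12, -11] → sum 10
Greatest of these is 50.

50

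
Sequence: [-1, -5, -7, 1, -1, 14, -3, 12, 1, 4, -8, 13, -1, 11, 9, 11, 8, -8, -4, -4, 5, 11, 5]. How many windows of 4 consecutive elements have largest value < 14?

-1 -5 -7 1 → max 1  < 14 ✓
-5 -7 1 -1 → max 1  < 14 ✓
-7 1 -1 14 → max 14
1 -1 14 -3 → max 14
-1 14 -3 12 → max 14
14 -3 12 1 → max 14
-3 12 1 4 → max 12  < 14 ✓
12 1 4 -8 → max 12  < 14 ✓
1 4 -8 13 → max 13  < 14 ✓
4 -8 13 -1 → max 13  < 14 ✓
-8 13 -1 11 → max 13  < 14 ✓
13 -1 11 9 → max 13  < 14 ✓
-1 11 9 11 → max 11  < 14 ✓
11 9 11 8 → max 11  < 14 ✓
9 11 8 -8 → max 11  < 14 ✓
11 8 -8 -4 → max 11  < 14 ✓
8 -8 -4 -4 → max 8  < 14 ✓
-8 -4 -4 5 → max 5  < 14 ✓
-4 -4 5 11 → max 11  < 14 ✓
-4 5 11 5 → max 11  < 14 ✓
16 windows satisfy the condition.

16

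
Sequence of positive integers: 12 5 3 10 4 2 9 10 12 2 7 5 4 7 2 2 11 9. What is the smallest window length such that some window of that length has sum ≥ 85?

add 12: running sum 12 < 85
add 5: running sum 17 < 85
add 3: running sum 20 < 85
add 10: running sum 30 < 85
add 4: running sum 34 < 85
add 2: running sum 36 < 85
add 9: running sum 45 < 85
add 10: running sum 55 < 85
add 12: running sum 67 < 85
add 2: running sum 69 < 85
add 7: running sum 76 < 85
add 5: running sum 81 < 85
end 12: [12, 5, 3, 10, 4, 2, 9, 10, 12, 2, 7, 5, 4] sum 85, len 13
end 13: [12, 5, 3, 10, 4, 2, 9, 10, 12, 2, 7, 5, 4, 7] sum 92, len 14
end 14: [12, 5, 3, 10, 4, 2, 9, 10, 12, 2, 7, 5, 4, 7, 2] sum 94, len 15
end 15: [12, 5, 3, 10, 4, 2, 9, 10, 12, 2, 7, 5, 4, 7, 2, 2] sum 96, len 16
end 16: [10, 4, 2, 9, 10, 12, 2, 7, 5, 4, 7, 2, 2, 11] sum 87, len 14
end 17: [4, 2, 9, 10, 12, 2, 7, 5, 4, 7, 2, 2, 11, 9] sum 86, len 14
Shortest qualifying length: 13.

13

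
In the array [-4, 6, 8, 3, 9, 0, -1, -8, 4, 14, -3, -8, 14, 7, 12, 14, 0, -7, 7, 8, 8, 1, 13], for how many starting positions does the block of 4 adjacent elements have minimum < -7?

8

-4 6 8 3 → min -4
6 8 3 9 → min 3
8 3 9 0 → min 0
3 9 0 -1 → min -1
9 0 -1 -8 → min -8  < -7 ✓
0 -1 -8 4 → min -8  < -7 ✓
-1 -8 4 14 → min -8  < -7 ✓
-8 4 14 -3 → min -8  < -7 ✓
4 14 -3 -8 → min -8  < -7 ✓
14 -3 -8 14 → min -8  < -7 ✓
-3 -8 14 7 → min -8  < -7 ✓
-8 14 7 12 → min -8  < -7 ✓
14 7 12 14 → min 7
7 12 14 0 → min 0
12 14 0 -7 → min -7
14 0 -7 7 → min -7
0 -7 7 8 → min -7
-7 7 8 8 → min -7
7 8 8 1 → min 1
8 8 1 13 → min 1
8 windows satisfy the condition.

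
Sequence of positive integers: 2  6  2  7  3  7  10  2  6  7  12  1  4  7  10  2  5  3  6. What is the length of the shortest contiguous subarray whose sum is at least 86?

15

Extend right; whenever the sum reaches 86, record the length and shrink from the left:
add 2: running sum 2 < 86
add 6: running sum 8 < 86
add 2: running sum 10 < 86
add 7: running sum 17 < 86
add 3: running sum 20 < 86
add 7: running sum 27 < 86
add 10: running sum 37 < 86
add 2: running sum 39 < 86
add 6: running sum 45 < 86
add 7: running sum 52 < 86
add 12: running sum 64 < 86
add 1: running sum 65 < 86
add 4: running sum 69 < 86
add 7: running sum 76 < 86
end 14: [2, 6, 2, 7, 3, 7, 10, 2, 6, 7, 12, 1, 4, 7, 10] sum 86, len 15
end 15: [6, 2, 7, 3, 7, 10, 2, 6, 7, 12, 1, 4, 7, 10, 2] sum 86, len 15
end 16: [6, 2, 7, 3, 7, 10, 2, 6, 7, 12, 1, 4, 7, 10, 2, 5] sum 91, len 16
end 17: [7, 3, 7, 10, 2, 6, 7, 12, 1, 4, 7, 10, 2, 5, 3] sum 86, len 15
end 18: [7, 3, 7, 10, 2, 6, 7, 12, 1, 4, 7, 10, 2, 5, 3, 6] sum 92, len 16
Shortest qualifying length: 15.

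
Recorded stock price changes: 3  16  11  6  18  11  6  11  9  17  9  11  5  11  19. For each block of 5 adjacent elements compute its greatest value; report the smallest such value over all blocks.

17

[3, 16, 11, 6, 18] → max 18
[16, 11, 6, 18, 11] → max 18
[11, 6, 18, 11, 6] → max 18
[6, 18, 11, 6, 11] → max 18
[18, 11, 6, 11, 9] → max 18
[11, 6, 11, 9, 17] → max 17
[6, 11, 9, 17, 9] → max 17
[11, 9, 17, 9, 11] → max 17
[9, 17, 9, 11, 5] → max 17
[17, 9, 11, 5, 11] → max 17
[9, 11, 5, 11, 19] → max 19
Smallest of these is 17.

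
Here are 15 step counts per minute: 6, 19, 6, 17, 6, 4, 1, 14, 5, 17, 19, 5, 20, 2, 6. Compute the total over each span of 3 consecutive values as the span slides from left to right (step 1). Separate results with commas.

(6, 19, 6) → sum 31
(19, 6, 17) → sum 42
(6, 17, 6) → sum 29
(17, 6, 4) → sum 27
(6, 4, 1) → sum 11
(4, 1, 14) → sum 19
(1, 14, 5) → sum 20
(14, 5, 17) → sum 36
(5, 17, 19) → sum 41
(17, 19, 5) → sum 41
(19, 5, 20) → sum 44
(5, 20, 2) → sum 27
(20, 2, 6) → sum 28

31, 42, 29, 27, 11, 19, 20, 36, 41, 41, 44, 27, 28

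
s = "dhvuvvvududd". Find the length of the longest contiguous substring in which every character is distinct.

4

add d: [d] len 1
add h: [d, h] len 2
add v: [d, h, v] len 3
add u: [d, h, v, u] len 4
add v (repeat v, move left end past it): [u, v] len 2
add v (repeat v, move left end past it): [v] len 1
add v (repeat v, move left end past it): [v] len 1
add u: [v, u] len 2
add d: [v, u, d] len 3
add u (repeat u, move left end past it): [d, u] len 2
add d (repeat d, move left end past it): [u, d] len 2
add d (repeat d, move left end past it): [d] len 1
Longest all-distinct length: 4.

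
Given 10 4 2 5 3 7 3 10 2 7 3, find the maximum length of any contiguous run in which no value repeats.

6

[10] len 1
[10, 4] len 2
[10, 4, 2] len 3
[10, 4, 2, 5] len 4
[10, 4, 2, 5, 3] len 5
[10, 4, 2, 5, 3, 7] len 6
[7, 3] len 2
[7, 3, 10] len 3
[7, 3, 10, 2] len 4
[3, 10, 2, 7] len 4
[10, 2, 7, 3] len 4
Longest all-distinct length: 6.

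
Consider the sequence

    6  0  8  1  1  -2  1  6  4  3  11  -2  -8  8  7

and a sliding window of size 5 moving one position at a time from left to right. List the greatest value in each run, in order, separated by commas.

8, 8, 8, 6, 6, 6, 11, 11, 11, 11, 11

Sliding a size-5 window across the 15 values:
[6, 0, 8, 1, 1] → max 8
[0, 8, 1, 1, -2] → max 8
[8, 1, 1, -2, 1] → max 8
[1, 1, -2, 1, 6] → max 6
[1, -2, 1, 6, 4] → max 6
[-2, 1, 6, 4, 3] → max 6
[1, 6, 4, 3, 11] → max 11
[6, 4, 3, 11, -2] → max 11
[4, 3, 11, -2, -8] → max 11
[3, 11, -2, -8, 8] → max 11
[11, -2, -8, 8, 7] → max 11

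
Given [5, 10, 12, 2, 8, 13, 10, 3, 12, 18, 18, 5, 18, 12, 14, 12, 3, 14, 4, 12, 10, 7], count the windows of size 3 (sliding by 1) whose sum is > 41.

2

(5, 10, 12) → sum 27
(10, 12, 2) → sum 24
(12, 2, 8) → sum 22
(2, 8, 13) → sum 23
(8, 13, 10) → sum 31
(13, 10, 3) → sum 26
(10, 3, 12) → sum 25
(3, 12, 18) → sum 33
(12, 18, 18) → sum 48  > 41 ✓
(18, 18, 5) → sum 41
(18, 5, 18) → sum 41
(5, 18, 12) → sum 35
(18, 12, 14) → sum 44  > 41 ✓
(12, 14, 12) → sum 38
(14, 12, 3) → sum 29
(12, 3, 14) → sum 29
(3, 14, 4) → sum 21
(14, 4, 12) → sum 30
(4, 12, 10) → sum 26
(12, 10, 7) → sum 29
2 windows satisfy the condition.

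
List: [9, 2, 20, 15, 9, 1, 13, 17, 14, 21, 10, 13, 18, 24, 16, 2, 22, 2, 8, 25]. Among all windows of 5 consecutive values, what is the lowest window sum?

[9, 2, 20, 15, 9] → sum 55
[2, 20, 15, 9, 1] → sum 47
[20, 15, 9, 1, 13] → sum 58
[15, 9, 1, 13, 17] → sum 55
[9, 1, 13, 17, 14] → sum 54
[1, 13, 17, 14, 21] → sum 66
[13, 17, 14, 21, 10] → sum 75
[17, 14, 21, 10, 13] → sum 75
[14, 21, 10, 13, 18] → sum 76
[21, 10, 13, 18, 24] → sum 86
[10, 13, 18, 24, 16] → sum 81
[13, 18, 24, 16, 2] → sum 73
[18, 24, 16, 2, 22] → sum 82
[24, 16, 2, 22, 2] → sum 66
[16, 2, 22, 2, 8] → sum 50
[2, 22, 2, 8, 25] → sum 59
Lowest of these is 47.

47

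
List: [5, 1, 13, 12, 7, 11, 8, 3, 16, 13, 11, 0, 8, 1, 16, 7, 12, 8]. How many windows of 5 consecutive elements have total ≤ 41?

(5, 1, 13, 12, 7) → sum 38  ≤ 41 ✓
(1, 13, 12, 7, 11) → sum 44
(13, 12, 7, 11, 8) → sum 51
(12, 7, 11, 8, 3) → sum 41  ≤ 41 ✓
(7, 11, 8, 3, 16) → sum 45
(11, 8, 3, 16, 13) → sum 51
(8, 3, 16, 13, 11) → sum 51
(3, 16, 13, 11, 0) → sum 43
(16, 13, 11, 0, 8) → sum 48
(13, 11, 0, 8, 1) → sum 33  ≤ 41 ✓
(11, 0, 8, 1, 16) → sum 36  ≤ 41 ✓
(0, 8, 1, 16, 7) → sum 32  ≤ 41 ✓
(8, 1, 16, 7, 12) → sum 44
(1, 16, 7, 12, 8) → sum 44
5 windows satisfy the condition.

5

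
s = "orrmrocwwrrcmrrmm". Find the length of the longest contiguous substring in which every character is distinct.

5

add o: [o] len 1
add r: [o, r] len 2
add r (repeat r, move left end past it): [r] len 1
add m: [r, m] len 2
add r (repeat r, move left end past it): [m, r] len 2
add o: [m, r, o] len 3
add c: [m, r, o, c] len 4
add w: [m, r, o, c, w] len 5
add w (repeat w, move left end past it): [w] len 1
add r: [w, r] len 2
add r (repeat r, move left end past it): [r] len 1
add c: [r, c] len 2
add m: [r, c, m] len 3
add r (repeat r, move left end past it): [c, m, r] len 3
add r (repeat r, move left end past it): [r] len 1
add m: [r, m] len 2
add m (repeat m, move left end past it): [m] len 1
Longest all-distinct length: 5.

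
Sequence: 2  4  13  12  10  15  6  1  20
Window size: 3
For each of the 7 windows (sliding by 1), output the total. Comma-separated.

[2, 4, 13] → sum 19
[4, 13, 12] → sum 29
[13, 12, 10] → sum 35
[12, 10, 15] → sum 37
[10, 15, 6] → sum 31
[15, 6, 1] → sum 22
[6, 1, 20] → sum 27

19, 29, 35, 37, 31, 22, 27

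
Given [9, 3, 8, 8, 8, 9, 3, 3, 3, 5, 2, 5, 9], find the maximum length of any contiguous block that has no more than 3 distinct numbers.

9

add 9: window [9] (1 distinct), len 1
add 3: window [9, 3] (2 distinct), len 2
add 8: window [9, 3, 8] (3 distinct), len 3
add 8: window [9, 3, 8, 8] (3 distinct), len 4
add 8: window [9, 3, 8, 8, 8] (3 distinct), len 5
add 9: window [9, 3, 8, 8, 8, 9] (3 distinct), len 6
add 3: window [9, 3, 8, 8, 8, 9, 3] (3 distinct), len 7
add 3: window [9, 3, 8, 8, 8, 9, 3, 3] (3 distinct), len 8
add 3: window [9, 3, 8, 8, 8, 9, 3, 3, 3] (3 distinct), len 9
add 5: window [9, 3, 3, 3, 5] (3 distinct), len 5
add 2: window [3, 3, 3, 5, 2] (3 distinct), len 5
add 5: window [3, 3, 3, 5, 2, 5] (3 distinct), len 6
add 9: window [5, 2, 5, 9] (3 distinct), len 4
Longest length with ≤3 distinct: 9.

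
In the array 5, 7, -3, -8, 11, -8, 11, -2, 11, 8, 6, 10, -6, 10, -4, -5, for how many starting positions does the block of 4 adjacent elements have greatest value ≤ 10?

[5, 7, -3, -8] → max 7  ≤ 10 ✓
[7, -3, -8, 11] → max 11
[-3, -8, 11, -8] → max 11
[-8, 11, -8, 11] → max 11
[11, -8, 11, -2] → max 11
[-8, 11, -2, 11] → max 11
[11, -2, 11, 8] → max 11
[-2, 11, 8, 6] → max 11
[11, 8, 6, 10] → max 11
[8, 6, 10, -6] → max 10  ≤ 10 ✓
[6, 10, -6, 10] → max 10  ≤ 10 ✓
[10, -6, 10, -4] → max 10  ≤ 10 ✓
[-6, 10, -4, -5] → max 10  ≤ 10 ✓
5 windows satisfy the condition.

5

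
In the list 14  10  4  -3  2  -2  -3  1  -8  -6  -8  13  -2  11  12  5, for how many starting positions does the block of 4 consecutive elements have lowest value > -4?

7

[14, 10, 4, -3] → min -3  > -4 ✓
[10, 4, -3, 2] → min -3  > -4 ✓
[4, -3, 2, -2] → min -3  > -4 ✓
[-3, 2, -2, -3] → min -3  > -4 ✓
[2, -2, -3, 1] → min -3  > -4 ✓
[-2, -3, 1, -8] → min -8
[-3, 1, -8, -6] → min -8
[1, -8, -6, -8] → min -8
[-8, -6, -8, 13] → min -8
[-6, -8, 13, -2] → min -8
[-8, 13, -2, 11] → min -8
[13, -2, 11, 12] → min -2  > -4 ✓
[-2, 11, 12, 5] → min -2  > -4 ✓
7 windows satisfy the condition.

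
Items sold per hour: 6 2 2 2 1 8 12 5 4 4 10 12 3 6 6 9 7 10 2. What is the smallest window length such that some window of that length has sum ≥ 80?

12

add 6: running sum 6 < 80
add 2: running sum 8 < 80
add 2: running sum 10 < 80
add 2: running sum 12 < 80
add 1: running sum 13 < 80
add 8: running sum 21 < 80
add 12: running sum 33 < 80
add 5: running sum 38 < 80
add 4: running sum 42 < 80
add 4: running sum 46 < 80
add 10: running sum 56 < 80
add 12: running sum 68 < 80
add 3: running sum 71 < 80
add 6: running sum 77 < 80
end 14: [6, 2, 2, 2, 1, 8, 12, 5, 4, 4, 10, 12, 3, 6, 6] sum 83, len 15
end 15: [1, 8, 12, 5, 4, 4, 10, 12, 3, 6, 6, 9] sum 80, len 12
end 16: [8, 12, 5, 4, 4, 10, 12, 3, 6, 6, 9, 7] sum 86, len 12
end 17: [12, 5, 4, 4, 10, 12, 3, 6, 6, 9, 7, 10] sum 88, len 12
end 18: [12, 5, 4, 4, 10, 12, 3, 6, 6, 9, 7, 10, 2] sum 90, len 13
Shortest qualifying length: 12.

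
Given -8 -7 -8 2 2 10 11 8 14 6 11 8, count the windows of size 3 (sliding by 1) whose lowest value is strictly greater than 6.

2

-8 -7 -8 → min -8
-7 -8 2 → min -8
-8 2 2 → min -8
2 2 10 → min 2
2 10 11 → min 2
10 11 8 → min 8  > 6 ✓
11 8 14 → min 8  > 6 ✓
8 14 6 → min 6
14 6 11 → min 6
6 11 8 → min 6
2 windows satisfy the condition.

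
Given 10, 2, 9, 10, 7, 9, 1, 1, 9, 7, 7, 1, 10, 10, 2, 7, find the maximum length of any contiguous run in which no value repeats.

add 10: [10] len 1
add 2: [10, 2] len 2
add 9: [10, 2, 9] len 3
add 10 (repeat 10, move left end past it): [2, 9, 10] len 3
add 7: [2, 9, 10, 7] len 4
add 9 (repeat 9, move left end past it): [10, 7, 9] len 3
add 1: [10, 7, 9, 1] len 4
add 1 (repeat 1, move left end past it): [1] len 1
add 9: [1, 9] len 2
add 7: [1, 9, 7] len 3
add 7 (repeat 7, move left end past it): [7] len 1
add 1: [7, 1] len 2
add 10: [7, 1, 10] len 3
add 10 (repeat 10, move left end past it): [10] len 1
add 2: [10, 2] len 2
add 7: [10, 2, 7] len 3
Longest all-distinct length: 4.

4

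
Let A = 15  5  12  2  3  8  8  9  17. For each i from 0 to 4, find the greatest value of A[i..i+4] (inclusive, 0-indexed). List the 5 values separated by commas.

15, 12, 12, 9, 17

Sliding a size-5 window across the 9 values:
(15, 5, 12, 2, 3) → max 15
(5, 12, 2, 3, 8) → max 12
(12, 2, 3, 8, 8) → max 12
(2, 3, 8, 8, 9) → max 9
(3, 8, 8, 9, 17) → max 17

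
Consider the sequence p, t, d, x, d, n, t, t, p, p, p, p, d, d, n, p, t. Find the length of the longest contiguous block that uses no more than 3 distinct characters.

8

add p: window [p] (1 distinct), len 1
add t: window [p, t] (2 distinct), len 2
add d: window [p, t, d] (3 distinct), len 3
add x: window [t, d, x] (3 distinct), len 3
add d: window [t, d, x, d] (3 distinct), len 4
add n: window [d, x, d, n] (3 distinct), len 4
add t: window [d, n, t] (3 distinct), len 3
add t: window [d, n, t, t] (3 distinct), len 4
add p: window [n, t, t, p] (3 distinct), len 4
add p: window [n, t, t, p, p] (3 distinct), len 5
add p: window [n, t, t, p, p, p] (3 distinct), len 6
add p: window [n, t, t, p, p, p, p] (3 distinct), len 7
add d: window [t, t, p, p, p, p, d] (3 distinct), len 7
add d: window [t, t, p, p, p, p, d, d] (3 distinct), len 8
add n: window [p, p, p, p, d, d, n] (3 distinct), len 7
add p: window [p, p, p, p, d, d, n, p] (3 distinct), len 8
add t: window [n, p, t] (3 distinct), len 3
Longest length with ≤3 distinct: 8.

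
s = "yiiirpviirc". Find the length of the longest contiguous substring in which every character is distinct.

4

[y] len 1
[y, i] len 2
[i] len 1
[i] len 1
[i, r] len 2
[i, r, p] len 3
[i, r, p, v] len 4
[r, p, v, i] len 4
[i] len 1
[i, r] len 2
[i, r, c] len 3
Longest all-distinct length: 4.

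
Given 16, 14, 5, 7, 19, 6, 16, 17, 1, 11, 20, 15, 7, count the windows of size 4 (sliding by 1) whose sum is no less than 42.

[16, 14, 5, 7] → sum 42  ≥ 42 ✓
[14, 5, 7, 19] → sum 45  ≥ 42 ✓
[5, 7, 19, 6] → sum 37
[7, 19, 6, 16] → sum 48  ≥ 42 ✓
[19, 6, 16, 17] → sum 58  ≥ 42 ✓
[6, 16, 17, 1] → sum 40
[16, 17, 1, 11] → sum 45  ≥ 42 ✓
[17, 1, 11, 20] → sum 49  ≥ 42 ✓
[1, 11, 20, 15] → sum 47  ≥ 42 ✓
[11, 20, 15, 7] → sum 53  ≥ 42 ✓
8 windows satisfy the condition.

8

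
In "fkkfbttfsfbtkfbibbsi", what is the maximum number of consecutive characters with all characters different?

5

[f] len 1
[f, k] len 2
[k] len 1
[k, f] len 2
[k, f, b] len 3
[k, f, b, t] len 4
[t] len 1
[t, f] len 2
[t, f, s] len 3
[s, f] len 2
[s, f, b] len 3
[s, f, b, t] len 4
[s, f, b, t, k] len 5
[b, t, k, f] len 4
[t, k, f, b] len 4
[t, k, f, b, i] len 5
[i, b] len 2
[b] len 1
[b, s] len 2
[b, s, i] len 3
Longest all-distinct length: 5.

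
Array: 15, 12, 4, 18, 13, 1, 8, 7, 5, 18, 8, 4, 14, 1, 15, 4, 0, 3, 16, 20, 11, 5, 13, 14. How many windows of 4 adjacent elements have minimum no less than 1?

(15, 12, 4, 18) → min 4  ≥ 1 ✓
(12, 4, 18, 13) → min 4  ≥ 1 ✓
(4, 18, 13, 1) → min 1  ≥ 1 ✓
(18, 13, 1, 8) → min 1  ≥ 1 ✓
(13, 1, 8, 7) → min 1  ≥ 1 ✓
(1, 8, 7, 5) → min 1  ≥ 1 ✓
(8, 7, 5, 18) → min 5  ≥ 1 ✓
(7, 5, 18, 8) → min 5  ≥ 1 ✓
(5, 18, 8, 4) → min 4  ≥ 1 ✓
(18, 8, 4, 14) → min 4  ≥ 1 ✓
(8, 4, 14, 1) → min 1  ≥ 1 ✓
(4, 14, 1, 15) → min 1  ≥ 1 ✓
(14, 1, 15, 4) → min 1  ≥ 1 ✓
(1, 15, 4, 0) → min 0
(15, 4, 0, 3) → min 0
(4, 0, 3, 16) → min 0
(0, 3, 16, 20) → min 0
(3, 16, 20, 11) → min 3  ≥ 1 ✓
(16, 20, 11, 5) → min 5  ≥ 1 ✓
(20, 11, 5, 13) → min 5  ≥ 1 ✓
(11, 5, 13, 14) → min 5  ≥ 1 ✓
17 windows satisfy the condition.

17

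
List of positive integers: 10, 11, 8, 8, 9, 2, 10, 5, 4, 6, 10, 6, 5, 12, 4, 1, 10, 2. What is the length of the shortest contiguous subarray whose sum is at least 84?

Extend right; whenever the sum reaches 84, record the length and shrink from the left:
add 10: running sum 10 < 84
add 11: running sum 21 < 84
add 8: running sum 29 < 84
add 8: running sum 37 < 84
add 9: running sum 46 < 84
add 2: running sum 48 < 84
add 10: running sum 58 < 84
add 5: running sum 63 < 84
add 4: running sum 67 < 84
add 6: running sum 73 < 84
add 10: running sum 83 < 84
end 11: [10, 11, 8, 8, 9, 2, 10, 5, 4, 6, 10, 6] sum 89, len 12
end 12: [11, 8, 8, 9, 2, 10, 5, 4, 6, 10, 6, 5] sum 84, len 12
end 13: [8, 8, 9, 2, 10, 5, 4, 6, 10, 6, 5, 12] sum 85, len 12
end 14: [8, 8, 9, 2, 10, 5, 4, 6, 10, 6, 5, 12, 4] sum 89, len 13
end 15: [8, 8, 9, 2, 10, 5, 4, 6, 10, 6, 5, 12, 4, 1] sum 90, len 14
end 16: [9, 2, 10, 5, 4, 6, 10, 6, 5, 12, 4, 1, 10] sum 84, len 13
end 17: [9, 2, 10, 5, 4, 6, 10, 6, 5, 12, 4, 1, 10, 2] sum 86, len 14
Shortest qualifying length: 12.

12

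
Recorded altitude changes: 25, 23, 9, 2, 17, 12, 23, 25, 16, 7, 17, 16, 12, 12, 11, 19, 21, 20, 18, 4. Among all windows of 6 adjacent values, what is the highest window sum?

104

Each size-6 window and its sum:
(25, 23, 9, 2, 17, 12) → sum 88
(23, 9, 2, 17, 12, 23) → sum 86
(9, 2, 17, 12, 23, 25) → sum 88
(2, 17, 12, 23, 25, 16) → sum 95
(17, 12, 23, 25, 16, 7) → sum 100
(12, 23, 25, 16, 7, 17) → sum 100
(23, 25, 16, 7, 17, 16) → sum 104
(25, 16, 7, 17, 16, 12) → sum 93
(16, 7, 17, 16, 12, 12) → sum 80
(7, 17, 16, 12, 12, 11) → sum 75
(17, 16, 12, 12, 11, 19) → sum 87
(16, 12, 12, 11, 19, 21) → sum 91
(12, 12, 11, 19, 21, 20) → sum 95
(12, 11, 19, 21, 20, 18) → sum 101
(11, 19, 21, 20, 18, 4) → sum 93
Highest of these is 104.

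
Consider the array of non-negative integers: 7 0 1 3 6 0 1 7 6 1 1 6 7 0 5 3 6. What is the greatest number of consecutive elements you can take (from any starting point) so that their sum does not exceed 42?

→ 7: sum 7, len 1
→ 0: sum 7, len 2
→ 1: sum 8, len 3
→ 3: sum 11, len 4
→ 6: sum 17, len 5
→ 0: sum 17, len 6
→ 1: sum 18, len 7
→ 7: sum 25, len 8
→ 6: sum 31, len 9
→ 1: sum 32, len 10
→ 1: sum 33, len 11
→ 6: sum 39, len 12
→ 7 (dropped 7): sum 39, len 12
→ 0: sum 39, len 13
→ 5 (dropped 0, 1, 3): sum 40, len 11
→ 3 (dropped 6): sum 37, len 11
→ 6 (dropped 0, 1): sum 42, len 10
Longest length seen: 13.

13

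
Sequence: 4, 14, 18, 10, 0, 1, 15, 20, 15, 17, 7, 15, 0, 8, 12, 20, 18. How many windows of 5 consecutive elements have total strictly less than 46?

[4, 14, 18, 10, 0] → sum 46
[14, 18, 10, 0, 1] → sum 43  < 46 ✓
[18, 10, 0, 1, 15] → sum 44  < 46 ✓
[10, 0, 1, 15, 20] → sum 46
[0, 1, 15, 20, 15] → sum 51
[1, 15, 20, 15, 17] → sum 68
[15, 20, 15, 17, 7] → sum 74
[20, 15, 17, 7, 15] → sum 74
[15, 17, 7, 15, 0] → sum 54
[17, 7, 15, 0, 8] → sum 47
[7, 15, 0, 8, 12] → sum 42  < 46 ✓
[15, 0, 8, 12, 20] → sum 55
[0, 8, 12, 20, 18] → sum 58
3 windows satisfy the condition.

3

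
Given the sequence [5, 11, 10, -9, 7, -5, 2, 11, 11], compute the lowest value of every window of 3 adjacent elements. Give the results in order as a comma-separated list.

5, -9, -9, -9, -5, -5, 2

Sliding a size-3 window across the 9 values:
(5, 11, 10) → min 5
(11, 10, -9) → min -9
(10, -9, 7) → min -9
(-9, 7, -5) → min -9
(7, -5, 2) → min -5
(-5, 2, 11) → min -5
(2, 11, 11) → min 2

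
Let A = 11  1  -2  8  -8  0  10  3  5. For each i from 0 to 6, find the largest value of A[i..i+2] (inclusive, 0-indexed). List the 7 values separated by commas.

11, 8, 8, 8, 10, 10, 10

Sliding a size-3 window across the 9 values:
11 1 -2 → max 11
1 -2 8 → max 8
-2 8 -8 → max 8
8 -8 0 → max 8
-8 0 10 → max 10
0 10 3 → max 10
10 3 5 → max 10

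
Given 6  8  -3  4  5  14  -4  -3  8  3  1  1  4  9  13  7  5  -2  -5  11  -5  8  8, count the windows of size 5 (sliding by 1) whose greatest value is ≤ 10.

5

6 8 -3 4 5 → max 8  ≤ 10 ✓
8 -3 4 5 14 → max 14
-3 4 5 14 -4 → max 14
4 5 14 -4 -3 → max 14
5 14 -4 -3 8 → max 14
14 -4 -3 8 3 → max 14
-4 -3 8 3 1 → max 8  ≤ 10 ✓
-3 8 3 1 1 → max 8  ≤ 10 ✓
8 3 1 1 4 → max 8  ≤ 10 ✓
3 1 1 4 9 → max 9  ≤ 10 ✓
1 1 4 9 13 → max 13
1 4 9 13 7 → max 13
4 9 13 7 5 → max 13
9 13 7 5 -2 → max 13
13 7 5 -2 -5 → max 13
7 5 -2 -5 11 → max 11
5 -2 -5 11 -5 → max 11
-2 -5 11 -5 8 → max 11
-5 11 -5 8 8 → max 11
5 windows satisfy the condition.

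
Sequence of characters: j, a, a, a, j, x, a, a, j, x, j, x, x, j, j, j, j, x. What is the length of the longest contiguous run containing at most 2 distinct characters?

add j: window [j] (1 distinct), len 1
add a: window [j, a] (2 distinct), len 2
add a: window [j, a, a] (2 distinct), len 3
add a: window [j, a, a, a] (2 distinct), len 4
add j: window [j, a, a, a, j] (2 distinct), len 5
add x: window [j, x] (2 distinct), len 2
add a: window [x, a] (2 distinct), len 2
add a: window [x, a, a] (2 distinct), len 3
add j: window [a, a, j] (2 distinct), len 3
add x: window [j, x] (2 distinct), len 2
add j: window [j, x, j] (2 distinct), len 3
add x: window [j, x, j, x] (2 distinct), len 4
add x: window [j, x, j, x, x] (2 distinct), len 5
add j: window [j, x, j, x, x, j] (2 distinct), len 6
add j: window [j, x, j, x, x, j, j] (2 distinct), len 7
add j: window [j, x, j, x, x, j, j, j] (2 distinct), len 8
add j: window [j, x, j, x, x, j, j, j, j] (2 distinct), len 9
add x: window [j, x, j, x, x, j, j, j, j, x] (2 distinct), len 10
Longest length with ≤2 distinct: 10.

10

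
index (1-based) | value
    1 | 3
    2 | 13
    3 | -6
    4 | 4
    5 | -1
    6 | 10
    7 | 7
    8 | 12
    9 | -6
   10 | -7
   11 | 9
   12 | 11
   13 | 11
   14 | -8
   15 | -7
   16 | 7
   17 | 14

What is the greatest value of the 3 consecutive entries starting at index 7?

12

Elements at indices 7..9: 7, 12, -6
max(7, 12, -6) = 12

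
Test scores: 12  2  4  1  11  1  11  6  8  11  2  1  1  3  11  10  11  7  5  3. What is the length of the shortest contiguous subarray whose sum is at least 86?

add 12: running sum 12 < 86
add 2: running sum 14 < 86
add 4: running sum 18 < 86
add 1: running sum 19 < 86
add 11: running sum 30 < 86
add 1: running sum 31 < 86
add 11: running sum 42 < 86
add 6: running sum 48 < 86
add 8: running sum 56 < 86
add 11: running sum 67 < 86
add 2: running sum 69 < 86
add 1: running sum 70 < 86
add 1: running sum 71 < 86
add 3: running sum 74 < 86
add 11: running sum 85 < 86
end 15: [12, 2, 4, 1, 11, 1, 11, 6, 8, 11, 2, 1, 1, 3, 11, 10] sum 95, len 16
end 16: [11, 1, 11, 6, 8, 11, 2, 1, 1, 3, 11, 10, 11] sum 87, len 13
end 17: [11, 1, 11, 6, 8, 11, 2, 1, 1, 3, 11, 10, 11, 7] sum 94, len 14
end 18: [11, 6, 8, 11, 2, 1, 1, 3, 11, 10, 11, 7, 5] sum 87, len 13
end 19: [11, 6, 8, 11, 2, 1, 1, 3, 11, 10, 11, 7, 5, 3] sum 90, len 14
Shortest qualifying length: 13.

13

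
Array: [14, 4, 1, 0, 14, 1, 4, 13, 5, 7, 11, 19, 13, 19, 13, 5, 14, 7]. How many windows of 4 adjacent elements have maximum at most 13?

14 4 1 0 → max 14
4 1 0 14 → max 14
1 0 14 1 → max 14
0 14 1 4 → max 14
14 1 4 13 → max 14
1 4 13 5 → max 13  ≤ 13 ✓
4 13 5 7 → max 13  ≤ 13 ✓
13 5 7 11 → max 13  ≤ 13 ✓
5 7 11 19 → max 19
7 11 19 13 → max 19
11 19 13 19 → max 19
19 13 19 13 → max 19
13 19 13 5 → max 19
19 13 5 14 → max 19
13 5 14 7 → max 14
3 windows satisfy the condition.

3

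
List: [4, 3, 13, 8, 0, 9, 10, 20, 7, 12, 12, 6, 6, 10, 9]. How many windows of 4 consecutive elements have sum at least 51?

1

4 3 13 8 → sum 28
3 13 8 0 → sum 24
13 8 0 9 → sum 30
8 0 9 10 → sum 27
0 9 10 20 → sum 39
9 10 20 7 → sum 46
10 20 7 12 → sum 49
20 7 12 12 → sum 51  ≥ 51 ✓
7 12 12 6 → sum 37
12 12 6 6 → sum 36
12 6 6 10 → sum 34
6 6 10 9 → sum 31
1 window satisfy the condition.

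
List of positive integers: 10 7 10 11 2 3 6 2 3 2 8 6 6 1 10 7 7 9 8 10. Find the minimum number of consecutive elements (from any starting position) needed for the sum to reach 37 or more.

4

add 10: running sum 10 < 37
add 7: running sum 17 < 37
add 10: running sum 27 < 37
add 11: shortest ending here [10, 7, 10, 11] sum 38, len 4
add 2: shortest ending here [10, 7, 10, 11, 2] sum 40, len 5
add 3: shortest ending here [10, 7, 10, 11, 2, 3] sum 43, len 6
add 6: shortest ending here [7, 10, 11, 2, 3, 6] sum 39, len 6
add 2: shortest ending here [7, 10, 11, 2, 3, 6, 2] sum 41, len 7
add 3: shortest ending here [10, 11, 2, 3, 6, 2, 3] sum 37, len 7
add 2: shortest ending here [10, 11, 2, 3, 6, 2, 3, 2] sum 39, len 8
add 8: shortest ending here [11, 2, 3, 6, 2, 3, 2, 8] sum 37, len 8
add 6: shortest ending here [11, 2, 3, 6, 2, 3, 2, 8, 6] sum 43, len 9
add 6: shortest ending here [2, 3, 6, 2, 3, 2, 8, 6, 6] sum 38, len 9
add 1: shortest ending here [3, 6, 2, 3, 2, 8, 6, 6, 1] sum 37, len 9
add 10: shortest ending here [2, 3, 2, 8, 6, 6, 1, 10] sum 38, len 8
add 7: shortest ending here [8, 6, 6, 1, 10, 7] sum 38, len 6
add 7: shortest ending here [6, 6, 1, 10, 7, 7] sum 37, len 6
add 9: shortest ending here [6, 1, 10, 7, 7, 9] sum 40, len 6
add 8: shortest ending here [10, 7, 7, 9, 8] sum 41, len 5
add 10: shortest ending here [7, 7, 9, 8, 10] sum 41, len 5
Shortest qualifying length: 4.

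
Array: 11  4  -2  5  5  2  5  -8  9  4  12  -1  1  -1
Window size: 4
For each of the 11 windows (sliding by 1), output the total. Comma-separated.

[11, 4, -2, 5] → sum 18
[4, -2, 5, 5] → sum 12
[-2, 5, 5, 2] → sum 10
[5, 5, 2, 5] → sum 17
[5, 2, 5, -8] → sum 4
[2, 5, -8, 9] → sum 8
[5, -8, 9, 4] → sum 10
[-8, 9, 4, 12] → sum 17
[9, 4, 12, -1] → sum 24
[4, 12, -1, 1] → sum 16
[12, -1, 1, -1] → sum 11

18, 12, 10, 17, 4, 8, 10, 17, 24, 16, 11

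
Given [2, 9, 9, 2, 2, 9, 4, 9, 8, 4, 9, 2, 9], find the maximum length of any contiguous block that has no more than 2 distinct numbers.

6

Extend right; when distinct count exceeds 2, shrink from the left:
[2] 1 distinct, len 1
[2, 9] 2 distinct, len 2
[2, 9, 9] 2 distinct, len 3
[2, 9, 9, 2] 2 distinct, len 4
[2, 9, 9, 2, 2] 2 distinct, len 5
[2, 9, 9, 2, 2, 9] 2 distinct, len 6
[9, 4] 2 distinct, len 2
[9, 4, 9] 2 distinct, len 3
[9, 8] 2 distinct, len 2
[8, 4] 2 distinct, len 2
[4, 9] 2 distinct, len 2
[9, 2] 2 distinct, len 2
[9, 2, 9] 2 distinct, len 3
Longest length with ≤2 distinct: 6.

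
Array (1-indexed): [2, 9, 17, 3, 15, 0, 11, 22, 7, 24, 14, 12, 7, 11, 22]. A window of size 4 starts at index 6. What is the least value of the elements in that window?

0

Elements at indices 6..9: 0, 11, 22, 7
min(0, 11, 22, 7) = 0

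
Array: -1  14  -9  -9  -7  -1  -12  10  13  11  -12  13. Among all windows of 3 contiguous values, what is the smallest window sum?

-25

Window sums for each of the 10 positions:
-1 14 -9 → sum 4
14 -9 -9 → sum -4
-9 -9 -7 → sum -25
-9 -7 -1 → sum -17
-7 -1 -12 → sum -20
-1 -12 10 → sum -3
-12 10 13 → sum 11
10 13 11 → sum 34
13 11 -12 → sum 12
11 -12 13 → sum 12
Smallest of these is -25.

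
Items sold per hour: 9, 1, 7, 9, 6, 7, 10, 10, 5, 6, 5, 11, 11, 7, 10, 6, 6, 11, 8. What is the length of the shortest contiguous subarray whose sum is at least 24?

3

add 9: running sum 9 < 24
add 1: running sum 10 < 24
add 7: running sum 17 < 24
end 3: [9, 1, 7, 9] sum 26, len 4
end 4: [9, 1, 7, 9, 6] sum 32, len 5
end 5: [7, 9, 6, 7] sum 29, len 4
end 6: [9, 6, 7, 10] sum 32, len 4
end 7: [7, 10, 10] sum 27, len 3
end 8: [10, 10, 5] sum 25, len 3
end 9: [10, 10, 5, 6] sum 31, len 4
end 10: [10, 5, 6, 5] sum 26, len 4
end 11: [5, 6, 5, 11] sum 27, len 4
end 12: [5, 11, 11] sum 27, len 3
end 13: [11, 11, 7] sum 29, len 3
end 14: [11, 7, 10] sum 28, len 3
end 15: [11, 7, 10, 6] sum 34, len 4
end 16: [7, 10, 6, 6] sum 29, len 4
end 17: [10, 6, 6, 11] sum 33, len 4
end 18: [6, 11, 8] sum 25, len 3
Shortest qualifying length: 3.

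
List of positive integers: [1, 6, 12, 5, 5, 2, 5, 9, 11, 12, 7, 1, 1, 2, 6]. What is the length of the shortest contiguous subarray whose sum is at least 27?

add 1: running sum 1 < 27
add 6: running sum 7 < 27
add 12: running sum 19 < 27
add 5: running sum 24 < 27
end 4: [6, 12, 5, 5] sum 28, len 4
end 5: [6, 12, 5, 5, 2] sum 30, len 5
end 6: [12, 5, 5, 2, 5] sum 29, len 5
end 7: [12, 5, 5, 2, 5, 9] sum 38, len 6
end 8: [2, 5, 9, 11] sum 27, len 4
end 9: [9, 11, 12] sum 32, len 3
end 10: [11, 12, 7] sum 30, len 3
end 11: [11, 12, 7, 1] sum 31, len 4
end 12: [11, 12, 7, 1, 1] sum 32, len 5
end 13: [11, 12, 7, 1, 1, 2] sum 34, len 6
end 14: [12, 7, 1, 1, 2, 6] sum 29, len 6
Shortest qualifying length: 3.

3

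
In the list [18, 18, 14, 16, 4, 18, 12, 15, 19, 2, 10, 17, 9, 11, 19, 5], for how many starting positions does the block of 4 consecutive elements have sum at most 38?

(18, 18, 14, 16) → sum 66
(18, 14, 16, 4) → sum 52
(14, 16, 4, 18) → sum 52
(16, 4, 18, 12) → sum 50
(4, 18, 12, 15) → sum 49
(18, 12, 15, 19) → sum 64
(12, 15, 19, 2) → sum 48
(15, 19, 2, 10) → sum 46
(19, 2, 10, 17) → sum 48
(2, 10, 17, 9) → sum 38  ≤ 38 ✓
(10, 17, 9, 11) → sum 47
(17, 9, 11, 19) → sum 56
(9, 11, 19, 5) → sum 44
1 window satisfy the condition.

1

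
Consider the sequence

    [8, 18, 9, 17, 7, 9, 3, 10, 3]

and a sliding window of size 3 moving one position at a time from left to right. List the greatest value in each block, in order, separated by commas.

18, 18, 17, 17, 9, 10, 10

8 18 9 → max 18
18 9 17 → max 18
9 17 7 → max 17
17 7 9 → max 17
7 9 3 → max 9
9 3 10 → max 10
3 10 3 → max 10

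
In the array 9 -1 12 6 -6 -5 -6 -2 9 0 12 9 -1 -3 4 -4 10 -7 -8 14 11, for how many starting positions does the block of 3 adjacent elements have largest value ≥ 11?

9 -1 12 → max 12  ≥ 11 ✓
-1 12 6 → max 12  ≥ 11 ✓
12 6 -6 → max 12  ≥ 11 ✓
6 -6 -5 → max 6
-6 -5 -6 → max -5
-5 -6 -2 → max -2
-6 -2 9 → max 9
-2 9 0 → max 9
9 0 12 → max 12  ≥ 11 ✓
0 12 9 → max 12  ≥ 11 ✓
12 9 -1 → max 12  ≥ 11 ✓
9 -1 -3 → max 9
-1 -3 4 → max 4
-3 4 -4 → max 4
4 -4 10 → max 10
-4 10 -7 → max 10
10 -7 -8 → max 10
-7 -8 14 → max 14  ≥ 11 ✓
-8 14 11 → max 14  ≥ 11 ✓
8 windows satisfy the condition.

8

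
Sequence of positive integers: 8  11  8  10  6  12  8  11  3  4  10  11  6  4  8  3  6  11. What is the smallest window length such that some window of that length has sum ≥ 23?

3

Extend right; whenever the sum reaches 23, record the length and shrink from the left:
add 8: running sum 8 < 23
add 11: running sum 19 < 23
end 2: [8, 11, 8] sum 27, len 3
end 3: [11, 8, 10] sum 29, len 3
end 4: [8, 10, 6] sum 24, len 3
end 5: [10, 6, 12] sum 28, len 3
end 6: [6, 12, 8] sum 26, len 3
end 7: [12, 8, 11] sum 31, len 3
end 8: [12, 8, 11, 3] sum 34, len 4
end 9: [8, 11, 3, 4] sum 26, len 4
end 10: [11, 3, 4, 10] sum 28, len 4
end 11: [4, 10, 11] sum 25, len 3
end 12: [10, 11, 6] sum 27, len 3
end 13: [10, 11, 6, 4] sum 31, len 4
end 14: [11, 6, 4, 8] sum 29, len 4
end 15: [11, 6, 4, 8, 3] sum 32, len 5
end 16: [6, 4, 8, 3, 6] sum 27, len 5
end 17: [8, 3, 6, 11] sum 28, len 4
Shortest qualifying length: 3.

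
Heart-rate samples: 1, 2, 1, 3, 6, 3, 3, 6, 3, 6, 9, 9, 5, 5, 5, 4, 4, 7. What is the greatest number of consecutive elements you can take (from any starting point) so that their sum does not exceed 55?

Extend to the right; shrink from the left whenever the sum exceeds 55:
add 1: [1] sum 1, len 1
add 2: [1, 2] sum 3, len 2
add 1: [1, 2, 1] sum 4, len 3
add 3: [1, 2, 1, 3] sum 7, len 4
add 6: [1, 2, 1, 3, 6] sum 13, len 5
add 3: [1, 2, 1, 3, 6, 3] sum 16, len 6
add 3: [1, 2, 1, 3, 6, 3, 3] sum 19, len 7
add 6: [1, 2, 1, 3, 6, 3, 3, 6] sum 25, len 8
add 3: [1, 2, 1, 3, 6, 3, 3, 6, 3] sum 28, len 9
add 6: [1, 2, 1, 3, 6, 3, 3, 6, 3, 6] sum 34, len 10
add 9: [1, 2, 1, 3, 6, 3, 3, 6, 3, 6, 9] sum 43, len 11
add 9: [1, 2, 1, 3, 6, 3, 3, 6, 3, 6, 9, 9] sum 52, len 12
add 5: [1, 3, 6, 3, 3, 6, 3, 6, 9, 9, 5] sum 54, len 11
add 5: [6, 3, 3, 6, 3, 6, 9, 9, 5, 5] sum 55, len 10
add 5: [3, 3, 6, 3, 6, 9, 9, 5, 5, 5] sum 54, len 10
add 4: [3, 6, 3, 6, 9, 9, 5, 5, 5, 4] sum 55, len 10
add 4: [3, 6, 9, 9, 5, 5, 5, 4, 4] sum 50, len 9
add 7: [6, 9, 9, 5, 5, 5, 4, 4, 7] sum 54, len 9
Longest length seen: 12.

12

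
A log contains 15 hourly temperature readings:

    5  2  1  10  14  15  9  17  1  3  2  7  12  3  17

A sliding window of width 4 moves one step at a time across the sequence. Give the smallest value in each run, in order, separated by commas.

1, 1, 1, 9, 9, 1, 1, 1, 1, 2, 2, 3

5 2 1 10 → min 1
2 1 10 14 → min 1
1 10 14 15 → min 1
10 14 15 9 → min 9
14 15 9 17 → min 9
15 9 17 1 → min 1
9 17 1 3 → min 1
17 1 3 2 → min 1
1 3 2 7 → min 1
3 2 7 12 → min 2
2 7 12 3 → min 2
7 12 3 17 → min 3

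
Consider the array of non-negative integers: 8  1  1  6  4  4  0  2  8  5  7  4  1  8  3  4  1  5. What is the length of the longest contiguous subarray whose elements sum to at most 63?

16

add 8: [8] sum 8, len 1
add 1: [8, 1] sum 9, len 2
add 1: [8, 1, 1] sum 10, len 3
add 6: [8, 1, 1, 6] sum 16, len 4
add 4: [8, 1, 1, 6, 4] sum 20, len 5
add 4: [8, 1, 1, 6, 4, 4] sum 24, len 6
add 0: [8, 1, 1, 6, 4, 4, 0] sum 24, len 7
add 2: [8, 1, 1, 6, 4, 4, 0, 2] sum 26, len 8
add 8: [8, 1, 1, 6, 4, 4, 0, 2, 8] sum 34, len 9
add 5: [8, 1, 1, 6, 4, 4, 0, 2, 8, 5] sum 39, len 10
add 7: [8, 1, 1, 6, 4, 4, 0, 2, 8, 5, 7] sum 46, len 11
add 4: [8, 1, 1, 6, 4, 4, 0, 2, 8, 5, 7, 4] sum 50, len 12
add 1: [8, 1, 1, 6, 4, 4, 0, 2, 8, 5, 7, 4, 1] sum 51, len 13
add 8: [8, 1, 1, 6, 4, 4, 0, 2, 8, 5, 7, 4, 1, 8] sum 59, len 14
add 3: [8, 1, 1, 6, 4, 4, 0, 2, 8, 5, 7, 4, 1, 8, 3] sum 62, len 15
add 4: [1, 1, 6, 4, 4, 0, 2, 8, 5, 7, 4, 1, 8, 3, 4] sum 58, len 15
add 1: [1, 1, 6, 4, 4, 0, 2, 8, 5, 7, 4, 1, 8, 3, 4, 1] sum 59, len 16
add 5: [1, 6, 4, 4, 0, 2, 8, 5, 7, 4, 1, 8, 3, 4, 1, 5] sum 63, len 16
Longest length seen: 16.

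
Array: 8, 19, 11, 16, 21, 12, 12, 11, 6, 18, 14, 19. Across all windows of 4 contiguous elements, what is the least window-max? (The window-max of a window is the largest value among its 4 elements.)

12

Each size-4 window and its max:
(8, 19, 11, 16) → max 19
(19, 11, 16, 21) → max 21
(11, 16, 21, 12) → max 21
(16, 21, 12, 12) → max 21
(21, 12, 12, 11) → max 21
(12, 12, 11, 6) → max 12
(12, 11, 6, 18) → max 18
(11, 6, 18, 14) → max 18
(6, 18, 14, 19) → max 19
Least of these is 12.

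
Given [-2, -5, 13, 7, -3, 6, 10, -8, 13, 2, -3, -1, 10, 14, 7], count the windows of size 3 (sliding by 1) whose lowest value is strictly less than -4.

5

(-2, -5, 13) → min -5  < -4 ✓
(-5, 13, 7) → min -5  < -4 ✓
(13, 7, -3) → min -3
(7, -3, 6) → min -3
(-3, 6, 10) → min -3
(6, 10, -8) → min -8  < -4 ✓
(10, -8, 13) → min -8  < -4 ✓
(-8, 13, 2) → min -8  < -4 ✓
(13, 2, -3) → min -3
(2, -3, -1) → min -3
(-3, -1, 10) → min -3
(-1, 10, 14) → min -1
(10, 14, 7) → min 7
5 windows satisfy the condition.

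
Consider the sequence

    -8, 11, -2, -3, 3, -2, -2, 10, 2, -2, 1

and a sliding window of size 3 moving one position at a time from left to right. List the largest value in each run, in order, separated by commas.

11, 11, 3, 3, 3, 10, 10, 10, 2

Sliding a size-3 window across the 11 values:
(-8, 11, -2) → max 11
(11, -2, -3) → max 11
(-2, -3, 3) → max 3
(-3, 3, -2) → max 3
(3, -2, -2) → max 3
(-2, -2, 10) → max 10
(-2, 10, 2) → max 10
(10, 2, -2) → max 10
(2, -2, 1) → max 2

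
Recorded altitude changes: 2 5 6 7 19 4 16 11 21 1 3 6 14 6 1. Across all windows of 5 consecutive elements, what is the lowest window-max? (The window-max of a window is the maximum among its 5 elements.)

[2, 5, 6, 7, 19] → max 19
[5, 6, 7, 19, 4] → max 19
[6, 7, 19, 4, 16] → max 19
[7, 19, 4, 16, 11] → max 19
[19, 4, 16, 11, 21] → max 21
[4, 16, 11, 21, 1] → max 21
[16, 11, 21, 1, 3] → max 21
[11, 21, 1, 3, 6] → max 21
[21, 1, 3, 6, 14] → max 21
[1, 3, 6, 14, 6] → max 14
[3, 6, 14, 6, 1] → max 14
Lowest of these is 14.

14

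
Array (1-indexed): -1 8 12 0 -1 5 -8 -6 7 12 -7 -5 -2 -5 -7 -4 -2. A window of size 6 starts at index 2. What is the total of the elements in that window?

16

Elements at indices 2..7: 8, 12, 0, -1, 5, -8
sum(8, 12, 0, -1, 5, -8) = 16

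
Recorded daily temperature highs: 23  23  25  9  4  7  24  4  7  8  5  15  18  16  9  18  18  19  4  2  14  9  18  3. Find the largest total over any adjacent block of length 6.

[23, 23, 25, 9, 4, 7] → sum 91
[23, 25, 9, 4, 7, 24] → sum 92
[25, 9, 4, 7, 24, 4] → sum 73
[9, 4, 7, 24, 4, 7] → sum 55
[4, 7, 24, 4, 7, 8] → sum 54
[7, 24, 4, 7, 8, 5] → sum 55
[24, 4, 7, 8, 5, 15] → sum 63
[4, 7, 8, 5, 15, 18] → sum 57
[7, 8, 5, 15, 18, 16] → sum 69
[8, 5, 15, 18, 16, 9] → sum 71
[5, 15, 18, 16, 9, 18] → sum 81
[15, 18, 16, 9, 18, 18] → sum 94
[18, 16, 9, 18, 18, 19] → sum 98
[16, 9, 18, 18, 19, 4] → sum 84
[9, 18, 18, 19, 4, 2] → sum 70
[18, 18, 19, 4, 2, 14] → sum 75
[18, 19, 4, 2, 14, 9] → sum 66
[19, 4, 2, 14, 9, 18] → sum 66
[4, 2, 14, 9, 18, 3] → sum 50
Largest of these is 98.

98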